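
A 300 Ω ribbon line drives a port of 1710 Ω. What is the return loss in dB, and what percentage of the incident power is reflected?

Γ = (1710 − 300)/(1710 + 300) = 0.701
RL = −20·log₁₀(0.701) = 3.08 dB
P_refl/P_inc = |Γ|² = 0.492

RL ≈ 3.08 dB; 49.2% of incident power reflected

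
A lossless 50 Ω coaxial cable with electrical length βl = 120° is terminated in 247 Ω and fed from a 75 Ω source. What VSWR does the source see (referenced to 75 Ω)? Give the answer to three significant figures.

tan(βl) = -1.73
Z_in = Z_0·(Z_L + jZ_0·tanβl)/(Z_0 + jZ_L·tanβl) = 13.3 + j27.3 Ω
Γ_s = (Z_in − Z_s)/(Z_in + Z_s) = (-61.7 + j27.3)/(88.3 + j27.3), |Γ_s| = 0.73
VSWR = (1 + |Γ_s|)/(1 − |Γ_s|)

VSWR ≈ 6.4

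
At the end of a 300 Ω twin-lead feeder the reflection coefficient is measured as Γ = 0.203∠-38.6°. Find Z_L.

Z_L = Z_0·(1 + Γ)/(1 − Γ) = 300·(1.16 − j0.127)/(0.841 + j0.127)

Z_L ≈ 397 − j105 Ω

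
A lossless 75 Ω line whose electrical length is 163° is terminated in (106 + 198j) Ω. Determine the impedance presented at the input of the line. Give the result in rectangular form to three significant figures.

tan(βl) = tan(163°) = -0.306
Z_in = Z_0·(Z_L + jZ_0·tanβl)/(Z_0 + jZ_L·tanβl)
     = 75·(106 + j175)/(136 − j32.4)

Z_in ≈ 33.6 + j105 Ω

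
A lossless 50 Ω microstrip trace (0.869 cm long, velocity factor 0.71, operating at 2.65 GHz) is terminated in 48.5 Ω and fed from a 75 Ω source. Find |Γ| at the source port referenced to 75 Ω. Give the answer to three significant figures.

|Γ| ≈ 0.204

λ = v/f = 0.71·c / 2.65 GHz = 0.0804 m
βl = 2π·l/λ = 2π × 0.108 = 38.9°
tan(βl) = 0.808
Z_in = Z_0·(Z_L + jZ_0·tanβl)/(Z_0 + jZ_L·tanβl) = 49.7 + j1.48 Ω
Γ_s = (Z_in − Z_s)/(Z_in + Z_s) = (-25.3 + j1.48)/(125 + j1.48), |Γ_s| = 0.204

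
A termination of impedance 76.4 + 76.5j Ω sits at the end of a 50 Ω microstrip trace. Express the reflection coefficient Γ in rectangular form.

Γ ≈ 0.421 + j0.35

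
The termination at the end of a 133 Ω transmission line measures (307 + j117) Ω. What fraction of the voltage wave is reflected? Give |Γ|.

|Γ| ≈ 0.461

Γ = (Z_L − Z_0)/(Z_L + Z_0) = (174 + j117)/(440 + j117)
|Γ| = 210/455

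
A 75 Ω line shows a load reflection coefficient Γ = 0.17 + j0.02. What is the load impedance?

Z_L = Z_0·(1 + Γ)/(1 − Γ) = 75·(1.17 + j0.02)/(0.83 − j0.02)

Z_L ≈ 106 + j4.35 Ω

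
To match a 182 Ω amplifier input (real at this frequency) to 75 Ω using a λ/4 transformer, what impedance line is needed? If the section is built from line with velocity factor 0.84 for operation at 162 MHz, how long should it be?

Z_qwt ≈ 117 Ω; length ≈ 38.9 cm

Z_qwt = √(Z_0·R_L) = √(75 × 182) = √13650
λ = 0.84·c/f = 1.56 m, so l = λ/4 = 0.389 m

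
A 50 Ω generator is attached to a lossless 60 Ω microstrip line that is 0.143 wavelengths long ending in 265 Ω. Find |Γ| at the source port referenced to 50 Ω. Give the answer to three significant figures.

βl = 2π × 0.143 = 51.5°
tan(βl) = 1.26
Z_in = Z_0·(Z_L + jZ_0·tanβl)/(Z_0 + jZ_L·tanβl) = 21.5 − j43.9 Ω
Γ_s = (Z_in − Z_s)/(Z_in + Z_s) = (-28.5 − j43.9)/(71.5 − j43.9), |Γ_s| = 0.624

|Γ| ≈ 0.624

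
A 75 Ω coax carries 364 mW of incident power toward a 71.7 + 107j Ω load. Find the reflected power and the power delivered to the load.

P_reflected ≈ 127 mW; P_delivered ≈ 237 mW

|Γ| = |(-3.3 + j107)/(146.7 + j107)| = 0.59
|Γ|² = 0.348
P_refl = |Γ|²·P_inc = 127 mW, P_del = (1 − |Γ|²)·P_inc = 237 mW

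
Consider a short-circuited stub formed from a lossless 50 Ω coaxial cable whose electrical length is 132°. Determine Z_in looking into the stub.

tan(βl) = -1.11
For a short-circuited stub, Z_in = jZ_0·tan(βl)

Z_in ≈ −j55.5 Ω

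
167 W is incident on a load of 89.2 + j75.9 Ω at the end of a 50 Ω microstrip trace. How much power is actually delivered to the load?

P_delivered ≈ 119 W

|Γ| = |(39.2 + j75.9)/(139.2 + j75.9)| = 0.539
|Γ|² = 0.29
P_refl = |Γ|²·P_inc = 48.5 W, P_del = (1 − |Γ|²)·P_inc = 119 W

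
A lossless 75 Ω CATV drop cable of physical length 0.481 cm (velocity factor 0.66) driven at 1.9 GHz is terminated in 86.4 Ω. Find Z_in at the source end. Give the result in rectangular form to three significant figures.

Z_in ≈ 84.1 − j6.55 Ω

λ = v/f = 0.66·c / 1.9 GHz = 0.104 m
βl = 2π·l/λ = 2π × 0.0462 = 16.6°
tan(βl) = tan(16.6°) = 0.298
Z_in = Z_0·(Z_L + jZ_0·tanβl)/(Z_0 + jZ_L·tanβl)
     = 75·(86.4 + j22.4)/(75 + j25.8)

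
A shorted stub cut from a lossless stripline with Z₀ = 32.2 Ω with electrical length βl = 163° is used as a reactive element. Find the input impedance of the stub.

tan(βl) = -0.306
For a shorted stub, Z_in = jZ_0·tan(βl)

Z_in ≈ −j9.84 Ω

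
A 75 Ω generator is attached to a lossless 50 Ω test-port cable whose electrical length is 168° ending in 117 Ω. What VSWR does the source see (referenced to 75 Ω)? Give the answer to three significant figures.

VSWR ≈ 1.67

tan(βl) = -0.213
Z_in = Z_0·(Z_L + jZ_0·tanβl)/(Z_0 + jZ_L·tanβl) = 98 + j38.1 Ω
Γ_s = (Z_in − Z_s)/(Z_in + Z_s) = (23 + j38.1)/(173 + j38.1), |Γ_s| = 0.251
VSWR = (1 + |Γ_s|)/(1 − |Γ_s|)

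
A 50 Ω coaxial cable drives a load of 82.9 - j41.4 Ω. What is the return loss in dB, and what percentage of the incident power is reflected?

Γ = (32.9 − j41.4)/(132.9 − j41.4), |Γ| = 0.38
RL = −20·log₁₀(0.38) = 8.41 dB
P_refl/P_inc = |Γ|² = 0.144

RL ≈ 8.41 dB; 14.4% of incident power reflected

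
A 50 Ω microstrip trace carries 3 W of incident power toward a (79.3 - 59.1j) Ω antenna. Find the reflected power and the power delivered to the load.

P_reflected ≈ 0.646 W; P_delivered ≈ 2.35 W

|Γ| = |(29.3 − j59.1)/(129.3 − j59.1)| = 0.464
|Γ|² = 0.215
P_refl = |Γ|²·P_inc = 0.646 W, P_del = (1 − |Γ|²)·P_inc = 2.35 W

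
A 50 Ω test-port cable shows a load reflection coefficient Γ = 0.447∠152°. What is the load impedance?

Z_L = Z_0·(1 + Γ)/(1 − Γ) = 50·(0.605 + j0.21)/(1.39 − j0.21)

Z_L ≈ 20.1 + j10.5 Ω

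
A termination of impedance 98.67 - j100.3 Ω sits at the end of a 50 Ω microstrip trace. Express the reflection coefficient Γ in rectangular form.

Γ ≈ 0.538 − j0.312

Γ = (Z_L − Z_0)/(Z_L + Z_0) = (48.67 − j100.3)/(148.7 − j100.3)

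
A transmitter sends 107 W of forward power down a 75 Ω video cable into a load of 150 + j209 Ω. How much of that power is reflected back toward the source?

P_reflected ≈ 55.9 W

|Γ| = |(75 + j209)/(225 + j209)| = 0.723
|Γ|² = 0.523
P_refl = |Γ|²·P_inc = 55.9 W, P_del = (1 − |Γ|²)·P_inc = 51.1 W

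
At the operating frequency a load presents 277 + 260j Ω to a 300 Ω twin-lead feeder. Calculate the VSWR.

VSWR ≈ 2.4

Γ = (Z_L − Z_0)/(Z_L + Z_0) = (-23 + j260)/(577 + j260)
|Γ| = 261/633 = 0.412
VSWR = (1 + |Γ|)/(1 − |Γ|) = 1.41/0.588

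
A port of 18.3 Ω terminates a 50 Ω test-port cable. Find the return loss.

RL ≈ 6.67 dB

Γ = (18.3 − 50)/(18.3 + 50) = -0.464
RL = −20·log₁₀|Γ| = −20·log₁₀(0.464)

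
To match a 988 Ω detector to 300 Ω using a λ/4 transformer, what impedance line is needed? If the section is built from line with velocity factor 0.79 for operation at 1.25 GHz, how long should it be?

Z_qwt ≈ 544 Ω; length ≈ 4.74 cm

Z_qwt = √(Z_0·R_L) = √(300 × 988) = √296400
λ = 0.79·c/f = 0.19 m, so l = λ/4 = 0.0474 m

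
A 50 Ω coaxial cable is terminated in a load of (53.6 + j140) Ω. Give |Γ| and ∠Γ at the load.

Γ ≈ 0.804 ∠ 35°

Γ = (Z_L − Z_0)/(Z_L + Z_0) = (3.6 + j140)/(103.6 + j140)
|Γ| = 140/174 = 0.804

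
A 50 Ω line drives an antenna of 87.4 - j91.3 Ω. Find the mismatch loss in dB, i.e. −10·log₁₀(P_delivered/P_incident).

mismatch loss ≈ 1.92 dB

Γ = (37.4 − j91.3)/(137.4 − j91.3), |Γ| = 0.598
|Γ|² = 0.358, so P_del/P_inc = 1 − |Γ|² = 0.642
ML = −10·log₁₀(1 − |Γ|²)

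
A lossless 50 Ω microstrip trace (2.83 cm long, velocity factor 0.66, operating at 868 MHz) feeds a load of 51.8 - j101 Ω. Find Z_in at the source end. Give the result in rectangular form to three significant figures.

λ = v/f = 0.66·c / 868 MHz = 0.228 m
βl = 2π·l/λ = 2π × 0.124 = 44.7°
tan(βl) = tan(44.7°) = 0.988
Z_in = Z_0·(Z_L + jZ_0·tanβl)/(Z_0 + jZ_L·tanβl)
     = 50·(51.8 − j51.6)/(150 + j51.2)

Z_in ≈ 10.2 − j20.7 Ω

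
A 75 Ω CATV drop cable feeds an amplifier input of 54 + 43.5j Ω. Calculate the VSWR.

Γ = (Z_L − Z_0)/(Z_L + Z_0) = (-21 + j43.5)/(129 + j43.5)
|Γ| = 48.3/136 = 0.355
VSWR = (1 + |Γ|)/(1 − |Γ|) = 1.35/0.645

VSWR ≈ 2.1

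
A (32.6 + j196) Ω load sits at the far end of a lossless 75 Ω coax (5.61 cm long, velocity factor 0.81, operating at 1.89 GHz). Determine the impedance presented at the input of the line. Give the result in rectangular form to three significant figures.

Z_in ≈ 8.61 + j78.8 Ω

λ = v/f = 0.81·c / 1.89 GHz = 0.129 m
βl = 2π·l/λ = 2π × 0.436 = 157°
tan(βl) = tan(157°) = -0.423
Z_in = Z_0·(Z_L + jZ_0·tanβl)/(Z_0 + jZ_L·tanβl)
     = 75·(32.6 + j164)/(158 − j13.8)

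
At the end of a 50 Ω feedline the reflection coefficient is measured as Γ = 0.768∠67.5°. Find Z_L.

Z_L ≈ 20.5 + j70.8 Ω

Z_L = Z_0·(1 + Γ)/(1 − Γ) = 50·(1.29 + j0.71)/(0.706 − j0.71)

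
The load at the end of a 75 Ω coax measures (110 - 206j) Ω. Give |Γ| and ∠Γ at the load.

Γ = (Z_L − Z_0)/(Z_L + Z_0) = (35 − j206)/(185 − j206)
|Γ| = 209/277 = 0.755

Γ ≈ 0.755 ∠ -32.3°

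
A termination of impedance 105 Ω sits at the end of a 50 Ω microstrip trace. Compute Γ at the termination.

Γ = (Z_L − Z_0)/(Z_L + Z_0) = (105 − 50)/(105 + 50) = 55/155

Γ = 0.355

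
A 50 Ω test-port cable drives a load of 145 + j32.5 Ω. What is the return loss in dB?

RL ≈ 5.88 dB

Γ = (95 + j32.5)/(195 + j32.5), |Γ| = 0.508
RL = −20·log₁₀|Γ| = −20·log₁₀(0.508)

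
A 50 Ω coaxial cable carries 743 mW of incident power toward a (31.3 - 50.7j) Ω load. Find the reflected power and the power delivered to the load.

|Γ| = |(-18.7 − j50.7)/(81.3 − j50.7)| = 0.564
|Γ|² = 0.318
P_refl = |Γ|²·P_inc = 236 mW, P_del = (1 − |Γ|²)·P_inc = 507 mW

P_reflected ≈ 236 mW; P_delivered ≈ 507 mW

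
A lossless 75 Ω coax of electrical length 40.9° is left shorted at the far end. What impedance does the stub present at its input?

Z_in ≈ +j65 Ω

tan(βl) = 0.866
For a shorted stub, Z_in = jZ_0·tan(βl)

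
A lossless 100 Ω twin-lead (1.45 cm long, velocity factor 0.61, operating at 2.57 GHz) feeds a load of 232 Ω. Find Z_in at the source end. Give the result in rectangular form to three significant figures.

Z_in ≈ 46.2 − j24 Ω

λ = v/f = 0.61·c / 2.57 GHz = 0.0712 m
βl = 2π·l/λ = 2π × 0.204 = 73.3°
tan(βl) = tan(73.3°) = 3.33
Z_in = Z_0·(Z_L + jZ_0·tanβl)/(Z_0 + jZ_L·tanβl)
     = 100·(232 + j333)/(100 + j774)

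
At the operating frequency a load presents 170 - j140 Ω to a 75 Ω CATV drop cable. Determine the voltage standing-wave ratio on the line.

Γ = (Z_L − Z_0)/(Z_L + Z_0) = (95 − j140)/(245 − j140)
|Γ| = 169/282 = 0.6
VSWR = (1 + |Γ|)/(1 − |Γ|) = 1.6/0.4

VSWR ≈ 3.99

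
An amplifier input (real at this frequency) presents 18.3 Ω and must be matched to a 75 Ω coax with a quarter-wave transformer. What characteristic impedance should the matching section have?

Z_qwt ≈ 37 Ω

Z_qwt = √(Z_0·R_L) = √(75 × 18.3) = √1372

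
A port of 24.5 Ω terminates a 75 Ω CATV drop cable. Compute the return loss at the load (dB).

Γ = (24.5 − 75)/(24.5 + 75) = -0.508
RL = −20·log₁₀|Γ| = −20·log₁₀(0.508)

RL ≈ 5.89 dB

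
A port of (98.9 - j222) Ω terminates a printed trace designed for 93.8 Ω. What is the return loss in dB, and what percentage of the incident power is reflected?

Γ = (5.1 − j222)/(192.7 − j222), |Γ| = 0.755
RL = −20·log₁₀(0.755) = 2.44 dB
P_refl/P_inc = |Γ|² = 0.571

RL ≈ 2.44 dB; 57.1% of incident power reflected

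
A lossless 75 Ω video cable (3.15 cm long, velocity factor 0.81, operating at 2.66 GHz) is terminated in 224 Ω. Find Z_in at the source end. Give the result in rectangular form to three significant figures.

λ = v/f = 0.81·c / 2.66 GHz = 0.0914 m
βl = 2π·l/λ = 2π × 0.345 = 124°
tan(βl) = tan(124°) = -1.48
Z_in = Z_0·(Z_L + jZ_0·tanβl)/(Z_0 + jZ_L·tanβl)
     = 75·(224 − j111)/(75 − j330)

Z_in ≈ 34.9 + j42.9 Ω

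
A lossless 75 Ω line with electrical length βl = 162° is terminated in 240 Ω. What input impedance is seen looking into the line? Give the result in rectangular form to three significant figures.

Z_in ≈ 128 + j108 Ω

tan(βl) = tan(162°) = -0.325
Z_in = Z_0·(Z_L + jZ_0·tanβl)/(Z_0 + jZ_L·tanβl)
     = 75·(240 − j24.4)/(75 − j78)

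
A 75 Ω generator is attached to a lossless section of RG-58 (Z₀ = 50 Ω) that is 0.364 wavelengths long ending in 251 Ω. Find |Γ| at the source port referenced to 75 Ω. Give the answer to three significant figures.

|Γ| ≈ 0.704

βl = 2π × 0.364 = 131°
tan(βl) = -1.15
Z_in = Z_0·(Z_L + jZ_0·tanβl)/(Z_0 + jZ_L·tanβl) = 17 + j40.6 Ω
Γ_s = (Z_in − Z_s)/(Z_in + Z_s) = (-58 + j40.6)/(92 + j40.6), |Γ_s| = 0.704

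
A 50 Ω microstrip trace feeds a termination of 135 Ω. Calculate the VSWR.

VSWR ≈ 2.7

For a purely resistive load, VSWR = R_L/Z_0 or Z_0/R_L (whichever > 1) = 135/50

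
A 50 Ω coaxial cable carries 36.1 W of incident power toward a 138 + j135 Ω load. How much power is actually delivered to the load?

|Γ| = |(88 + j135)/(188 + j135)| = 0.696
|Γ|² = 0.485
P_refl = |Γ|²·P_inc = 17.5 W, P_del = (1 − |Γ|²)·P_inc = 18.6 W

P_delivered ≈ 18.6 W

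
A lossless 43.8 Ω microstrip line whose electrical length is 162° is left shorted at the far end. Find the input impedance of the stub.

Z_in ≈ −j14.2 Ω

tan(βl) = -0.325
For a shorted stub, Z_in = jZ_0·tan(βl)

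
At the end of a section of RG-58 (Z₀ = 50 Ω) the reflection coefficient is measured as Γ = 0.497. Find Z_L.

Z_L ≈ 149 Ω

Z_L = Z_0·(1 + Γ)/(1 − Γ) = 50·(1.5)/(0.503)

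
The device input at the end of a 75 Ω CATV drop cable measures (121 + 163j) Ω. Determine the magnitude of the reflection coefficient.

Γ = (Z_L − Z_0)/(Z_L + Z_0) = (46 + j163)/(196 + j163)
|Γ| = 169/255

|Γ| ≈ 0.664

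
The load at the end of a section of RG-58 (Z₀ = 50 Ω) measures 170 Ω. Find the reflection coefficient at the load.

Γ = 0.545

Γ = (Z_L − Z_0)/(Z_L + Z_0) = (170 − 50)/(170 + 50) = 120/220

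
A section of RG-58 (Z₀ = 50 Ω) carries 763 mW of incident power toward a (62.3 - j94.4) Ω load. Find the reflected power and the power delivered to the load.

|Γ| = |(12.3 − j94.4)/(112.3 − j94.4)| = 0.649
|Γ|² = 0.421
P_refl = |Γ|²·P_inc = 321 mW, P_del = (1 − |Γ|²)·P_inc = 442 mW

P_reflected ≈ 321 mW; P_delivered ≈ 442 mW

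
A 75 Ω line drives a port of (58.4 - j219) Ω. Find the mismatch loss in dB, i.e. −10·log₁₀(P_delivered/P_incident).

mismatch loss ≈ 5.74 dB

Γ = (-16.6 − j219)/(133.4 − j219), |Γ| = 0.856
|Γ|² = 0.734, so P_del/P_inc = 1 − |Γ|² = 0.266
ML = −10·log₁₀(1 − |Γ|²)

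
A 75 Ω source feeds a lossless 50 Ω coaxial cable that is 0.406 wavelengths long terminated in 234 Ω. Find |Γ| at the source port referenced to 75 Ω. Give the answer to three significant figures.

|Γ| ≈ 0.627

βl = 2π × 0.406 = 146°
tan(βl) = -0.67
Z_in = Z_0·(Z_L + jZ_0·tanβl)/(Z_0 + jZ_L·tanβl) = 31.3 + j64.6 Ω
Γ_s = (Z_in − Z_s)/(Z_in + Z_s) = (-43.7 + j64.6)/(106 + j64.6), |Γ_s| = 0.627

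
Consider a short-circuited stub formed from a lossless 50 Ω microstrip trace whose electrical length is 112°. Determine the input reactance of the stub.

tan(βl) = -2.48
For a short-circuited stub, Z_in = jZ_0·tan(βl)

X_in ≈ -124 Ω (capacitive)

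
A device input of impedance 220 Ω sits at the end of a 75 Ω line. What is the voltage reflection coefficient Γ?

Γ = 0.492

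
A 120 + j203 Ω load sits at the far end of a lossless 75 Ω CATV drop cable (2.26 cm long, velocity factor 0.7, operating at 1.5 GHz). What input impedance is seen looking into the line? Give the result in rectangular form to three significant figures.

Z_in ≈ 24.1 − j78.1 Ω

λ = v/f = 0.7·c / 1.5 GHz = 0.14 m
βl = 2π·l/λ = 2π × 0.161 = 58.1°
tan(βl) = tan(58.1°) = 1.61
Z_in = Z_0·(Z_L + jZ_0·tanβl)/(Z_0 + jZ_L·tanβl)
     = 75·(120 + j324)/(-251 + j193)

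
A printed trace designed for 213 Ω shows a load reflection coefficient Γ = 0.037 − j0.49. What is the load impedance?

Z_L ≈ 138 − j179 Ω

Z_L = Z_0·(1 + Γ)/(1 − Γ) = 213·(1.04 − j0.49)/(0.963 + j0.49)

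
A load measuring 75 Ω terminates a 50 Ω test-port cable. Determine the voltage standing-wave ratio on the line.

Γ = (75 − 50)/(75 + 50) = 0.2
VSWR = (1 + 0.2)/(1 − 0.2)

VSWR ≈ 1.5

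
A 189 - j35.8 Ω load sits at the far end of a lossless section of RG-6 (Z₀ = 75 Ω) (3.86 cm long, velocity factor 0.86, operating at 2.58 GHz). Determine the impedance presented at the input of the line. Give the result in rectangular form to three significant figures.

Z_in ≈ 64.5 + j69 Ω

λ = v/f = 0.86·c / 2.58 GHz = 0.1 m
βl = 2π·l/λ = 2π × 0.386 = 139°
tan(βl) = tan(139°) = -0.871
Z_in = Z_0·(Z_L + jZ_0·tanβl)/(Z_0 + jZ_L·tanβl)
     = 75·(189 − j101)/(43.8 − j165)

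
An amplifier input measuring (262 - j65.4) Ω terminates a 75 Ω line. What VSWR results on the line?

VSWR ≈ 3.73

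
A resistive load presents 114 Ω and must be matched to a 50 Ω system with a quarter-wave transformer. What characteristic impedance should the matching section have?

Z_qwt = √(Z_0·R_L) = √(50 × 114) = √5700

Z_qwt ≈ 75.5 Ω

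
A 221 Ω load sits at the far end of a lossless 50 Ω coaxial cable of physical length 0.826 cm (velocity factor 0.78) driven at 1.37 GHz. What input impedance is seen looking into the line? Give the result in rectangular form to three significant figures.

Z_in ≈ 83.1 − j99.5 Ω

λ = v/f = 0.78·c / 1.37 GHz = 0.171 m
βl = 2π·l/λ = 2π × 0.0484 = 17.4°
tan(βl) = tan(17.4°) = 0.314
Z_in = Z_0·(Z_L + jZ_0·tanβl)/(Z_0 + jZ_L·tanβl)
     = 50·(221 + j15.7)/(50 + j69.3)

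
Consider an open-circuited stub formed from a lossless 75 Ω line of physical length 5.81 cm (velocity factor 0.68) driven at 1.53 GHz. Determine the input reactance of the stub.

λ = v/f = 0.68·c / 1.53 GHz = 0.133 m
βl = 2π·l/λ = 2π × 0.436 = 157°
tan(βl) = -0.427
For an open-circuited stub, Z_in = −jZ_0·cot(βl) = −jZ_0/tan(βl)

X_in ≈ 176 Ω (inductive)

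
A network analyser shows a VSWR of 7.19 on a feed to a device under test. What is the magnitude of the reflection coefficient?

|Γ| ≈ 0.756

|Γ| = (S − 1)/(S + 1) = (7.19 − 1)/(7.19 + 1) = 6.19/8.19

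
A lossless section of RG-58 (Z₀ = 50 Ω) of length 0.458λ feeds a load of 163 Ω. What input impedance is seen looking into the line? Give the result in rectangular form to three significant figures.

βl = 2π × 0.458 = 165°
tan(βl) = tan(165°) = -0.27
Z_in = Z_0·(Z_L + jZ_0·tanβl)/(Z_0 + jZ_L·tanβl)
     = 50·(163 − j13.5)/(50 − j44)

Z_in ≈ 98.5 + j73.2 Ω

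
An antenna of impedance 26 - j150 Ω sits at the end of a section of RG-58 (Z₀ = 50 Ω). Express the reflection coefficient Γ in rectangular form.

Γ = (Z_L − Z_0)/(Z_L + Z_0) = (-24 − j150)/(76 − j150)

Γ ≈ 0.731 − j0.53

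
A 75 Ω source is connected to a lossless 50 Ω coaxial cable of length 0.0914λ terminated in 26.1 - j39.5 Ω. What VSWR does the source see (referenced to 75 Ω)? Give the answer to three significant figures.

VSWR ≈ 4.92

βl = 2π × 0.0914 = 32.9°
tan(βl) = 0.647
Z_in = Z_0·(Z_L + jZ_0·tanβl)/(Z_0 + jZ_L·tanβl) = 15.4 − j8.18 Ω
Γ_s = (Z_in − Z_s)/(Z_in + Z_s) = (-59.6 − j8.18)/(90.4 − j8.18), |Γ_s| = 0.662
VSWR = (1 + |Γ_s|)/(1 − |Γ_s|)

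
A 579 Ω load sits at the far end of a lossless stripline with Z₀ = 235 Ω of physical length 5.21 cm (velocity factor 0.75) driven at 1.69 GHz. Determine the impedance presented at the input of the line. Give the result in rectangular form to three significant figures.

Z_in ≈ 192 + j193 Ω

λ = v/f = 0.75·c / 1.69 GHz = 0.133 m
βl = 2π·l/λ = 2π × 0.391 = 141°
tan(βl) = tan(141°) = -0.813
Z_in = Z_0·(Z_L + jZ_0·tanβl)/(Z_0 + jZ_L·tanβl)
     = 235·(579 − j191)/(235 − j471)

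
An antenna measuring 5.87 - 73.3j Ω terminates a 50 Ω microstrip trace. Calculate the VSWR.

Γ = (Z_L − Z_0)/(Z_L + Z_0) = (-44.13 − j73.3)/(55.87 − j73.3)
|Γ| = 85.6/92.2 = 0.928
VSWR = (1 + |Γ|)/(1 − |Γ|) = 1.93/0.0717

VSWR ≈ 26.9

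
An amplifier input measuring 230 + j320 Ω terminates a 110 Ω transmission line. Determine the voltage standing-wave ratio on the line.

VSWR ≈ 6.46

Γ = (Z_L − Z_0)/(Z_L + Z_0) = (120 + j320)/(340 + j320)
|Γ| = 342/467 = 0.732
VSWR = (1 + |Γ|)/(1 − |Γ|) = 1.73/0.268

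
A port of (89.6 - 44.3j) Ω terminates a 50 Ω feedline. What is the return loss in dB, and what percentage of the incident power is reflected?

Γ = (39.6 − j44.3)/(139.6 − j44.3), |Γ| = 0.406
RL = −20·log₁₀(0.406) = 7.84 dB
P_refl/P_inc = |Γ|² = 0.165

RL ≈ 7.84 dB; 16.5% of incident power reflected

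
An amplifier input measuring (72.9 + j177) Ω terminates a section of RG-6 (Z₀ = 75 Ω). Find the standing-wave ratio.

Γ = (Z_L − Z_0)/(Z_L + Z_0) = (-2.1 + j177)/(147.9 + j177)
|Γ| = 177/231 = 0.767
VSWR = (1 + |Γ|)/(1 − |Γ|) = 1.77/0.233

VSWR ≈ 7.6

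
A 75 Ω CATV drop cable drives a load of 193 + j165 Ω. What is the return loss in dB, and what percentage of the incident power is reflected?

Γ = (118 + j165)/(268 + j165), |Γ| = 0.645
RL = −20·log₁₀(0.645) = 3.81 dB
P_refl/P_inc = |Γ|² = 0.415

RL ≈ 3.81 dB; 41.5% of incident power reflected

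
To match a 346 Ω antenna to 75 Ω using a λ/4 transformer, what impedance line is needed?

Z_qwt = √(Z_0·R_L) = √(75 × 346) = √25950

Z_qwt ≈ 161 Ω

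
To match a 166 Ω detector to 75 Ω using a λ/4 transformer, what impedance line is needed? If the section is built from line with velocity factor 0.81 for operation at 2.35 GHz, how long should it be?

Z_qwt = √(Z_0·R_L) = √(75 × 166) = √12450
λ = 0.81·c/f = 0.103 m, so l = λ/4 = 0.0259 m

Z_qwt ≈ 112 Ω; length ≈ 2.59 cm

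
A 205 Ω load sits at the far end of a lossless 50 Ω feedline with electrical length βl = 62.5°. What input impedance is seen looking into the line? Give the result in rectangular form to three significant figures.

Z_in ≈ 15.3 − j24.1 Ω

tan(βl) = tan(62.5°) = 1.92
Z_in = Z_0·(Z_L + jZ_0·tanβl)/(Z_0 + jZ_L·tanβl)
     = 50·(205 + j96)/(50 + j394)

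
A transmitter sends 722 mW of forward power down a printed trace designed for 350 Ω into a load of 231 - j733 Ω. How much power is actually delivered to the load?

P_delivered ≈ 267 mW

|Γ| = |(-119 − j733)/(581 − j733)| = 0.794
|Γ|² = 0.63
P_refl = |Γ|²·P_inc = 455 mW, P_del = (1 − |Γ|²)·P_inc = 267 mW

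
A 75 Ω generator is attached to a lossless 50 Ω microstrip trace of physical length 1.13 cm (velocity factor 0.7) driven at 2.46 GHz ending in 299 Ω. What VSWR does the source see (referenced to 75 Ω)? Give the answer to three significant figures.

VSWR ≈ 6.74

λ = v/f = 0.7·c / 2.46 GHz = 0.0854 m
βl = 2π·l/λ = 2π × 0.132 = 47.7°
tan(βl) = 1.1
Z_in = Z_0·(Z_L + jZ_0·tanβl)/(Z_0 + jZ_L·tanβl) = 15 − j43.3 Ω
Γ_s = (Z_in − Z_s)/(Z_in + Z_s) = (-60 − j43.3)/(90 − j43.3), |Γ_s| = 0.741
VSWR = (1 + |Γ_s|)/(1 − |Γ_s|)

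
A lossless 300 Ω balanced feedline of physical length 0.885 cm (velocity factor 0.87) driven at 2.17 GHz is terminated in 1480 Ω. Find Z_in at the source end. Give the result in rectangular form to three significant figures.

Z_in ≈ 262 − j495 Ω

λ = v/f = 0.87·c / 2.17 GHz = 0.12 m
βl = 2π·l/λ = 2π × 0.0736 = 26.5°
tan(βl) = tan(26.5°) = 0.498
Z_in = Z_0·(Z_L + jZ_0·tanβl)/(Z_0 + jZ_L·tanβl)
     = 300·(1480 + j150)/(300 + j738)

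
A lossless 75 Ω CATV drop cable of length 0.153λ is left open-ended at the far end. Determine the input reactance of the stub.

X_in ≈ -52.4 Ω (capacitive)

βl = 2π × 0.153 = 55.1°
tan(βl) = 1.43
For an open-ended stub, Z_in = −jZ_0·cot(βl) = −jZ_0/tan(βl)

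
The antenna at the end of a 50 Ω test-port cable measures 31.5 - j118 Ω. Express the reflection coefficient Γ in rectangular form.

Γ ≈ 0.604 − j0.574

Γ = (Z_L − Z_0)/(Z_L + Z_0) = (-18.5 − j118)/(81.5 − j118)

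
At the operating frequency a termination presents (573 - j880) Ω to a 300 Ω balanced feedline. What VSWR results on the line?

VSWR ≈ 6.79

Γ = (Z_L − Z_0)/(Z_L + Z_0) = (273 − j880)/(873 − j880)
|Γ| = 921/1240 = 0.743
VSWR = (1 + |Γ|)/(1 − |Γ|) = 1.74/0.257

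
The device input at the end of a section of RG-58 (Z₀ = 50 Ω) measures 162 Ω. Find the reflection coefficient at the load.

Γ = (Z_L − Z_0)/(Z_L + Z_0) = (162 − 50)/(162 + 50) = 112/212

Γ = 0.528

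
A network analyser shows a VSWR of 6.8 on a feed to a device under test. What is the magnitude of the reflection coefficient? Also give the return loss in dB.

|Γ| ≈ 0.744; return loss ≈ 2.57 dB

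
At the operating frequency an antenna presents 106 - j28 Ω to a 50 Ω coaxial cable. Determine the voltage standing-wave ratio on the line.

VSWR ≈ 2.31

Γ = (Z_L − Z_0)/(Z_L + Z_0) = (56 − j28)/(156 − j28)
|Γ| = 62.6/158 = 0.395
VSWR = (1 + |Γ|)/(1 − |Γ|) = 1.4/0.605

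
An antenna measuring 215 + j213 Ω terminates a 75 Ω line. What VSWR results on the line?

VSWR ≈ 5.86

Γ = (Z_L − Z_0)/(Z_L + Z_0) = (140 + j213)/(290 + j213)
|Γ| = 255/360 = 0.708
VSWR = (1 + |Γ|)/(1 − |Γ|) = 1.71/0.292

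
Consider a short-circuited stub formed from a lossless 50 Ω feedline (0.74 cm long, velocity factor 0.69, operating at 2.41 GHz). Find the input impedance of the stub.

Z_in ≈ +j30.1 Ω

λ = v/f = 0.69·c / 2.41 GHz = 0.0859 m
βl = 2π·l/λ = 2π × 0.0862 = 31°
tan(βl) = 0.601
For a short-circuited stub, Z_in = jZ_0·tan(βl)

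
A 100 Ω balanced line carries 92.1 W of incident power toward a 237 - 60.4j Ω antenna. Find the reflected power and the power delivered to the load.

P_reflected ≈ 17.6 W; P_delivered ≈ 74.5 W

|Γ| = |(137 − j60.4)/(337 − j60.4)| = 0.437
|Γ|² = 0.191
P_refl = |Γ|²·P_inc = 17.6 W, P_del = (1 − |Γ|²)·P_inc = 74.5 W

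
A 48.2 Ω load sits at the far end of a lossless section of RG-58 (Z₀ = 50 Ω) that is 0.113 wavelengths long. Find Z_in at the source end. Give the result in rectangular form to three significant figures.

βl = 2π × 0.113 = 40.7°
tan(βl) = tan(40.7°) = 0.86
Z_in = Z_0·(Z_L + jZ_0·tanβl)/(Z_0 + jZ_L·tanβl)
     = 50·(48.2 + j43)/(50 + j41.4)

Z_in ≈ 49.7 + j1.8 Ω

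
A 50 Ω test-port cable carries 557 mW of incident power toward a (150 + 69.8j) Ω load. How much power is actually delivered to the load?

P_delivered ≈ 372 mW

|Γ| = |(100 + j69.8)/(200 + j69.8)| = 0.576
|Γ|² = 0.331
P_refl = |Γ|²·P_inc = 185 mW, P_del = (1 − |Γ|²)·P_inc = 372 mW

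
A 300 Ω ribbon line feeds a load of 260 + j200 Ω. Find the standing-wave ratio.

Γ = (Z_L − Z_0)/(Z_L + Z_0) = (-40 + j200)/(560 + j200)
|Γ| = 204/595 = 0.343
VSWR = (1 + |Γ|)/(1 − |Γ|) = 1.34/0.657

VSWR ≈ 2.04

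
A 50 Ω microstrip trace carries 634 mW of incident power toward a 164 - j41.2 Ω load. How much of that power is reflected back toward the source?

|Γ| = |(114 − j41.2)/(214 − j41.2)| = 0.556
|Γ|² = 0.309
P_refl = |Γ|²·P_inc = 196 mW, P_del = (1 − |Γ|²)·P_inc = 438 mW

P_reflected ≈ 196 mW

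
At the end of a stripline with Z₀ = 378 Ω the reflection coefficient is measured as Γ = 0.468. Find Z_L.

Z_L = Z_0·(1 + Γ)/(1 − Γ) = 378·(1.47)/(0.532)

Z_L ≈ 1040 Ω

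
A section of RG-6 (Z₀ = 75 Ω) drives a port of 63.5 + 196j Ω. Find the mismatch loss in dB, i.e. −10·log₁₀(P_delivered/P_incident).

mismatch loss ≈ 4.81 dB

Γ = (-11.5 + j196)/(138.5 + j196), |Γ| = 0.818
|Γ|² = 0.669, so P_del/P_inc = 1 − |Γ|² = 0.331
ML = −10·log₁₀(1 − |Γ|²)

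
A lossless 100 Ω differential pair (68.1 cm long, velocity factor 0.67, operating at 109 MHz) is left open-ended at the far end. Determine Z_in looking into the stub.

λ = v/f = 0.67·c / 109 MHz = 1.84 m
βl = 2π·l/λ = 2π × 0.369 = 133°
tan(βl) = -1.07
For an open-ended stub, Z_in = −jZ_0·cot(βl) = −jZ_0/tan(βl)

Z_in ≈ +j93.1 Ω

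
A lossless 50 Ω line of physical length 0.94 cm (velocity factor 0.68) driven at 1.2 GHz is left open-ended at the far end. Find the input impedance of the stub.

λ = v/f = 0.68·c / 1.2 GHz = 0.17 m
βl = 2π·l/λ = 2π × 0.0553 = 19.9°
tan(βl) = 0.362
For an open-ended stub, Z_in = −jZ_0·cot(βl) = −jZ_0/tan(βl)

Z_in ≈ −j138 Ω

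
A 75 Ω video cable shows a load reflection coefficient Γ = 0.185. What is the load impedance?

Z_L = Z_0·(1 + Γ)/(1 − Γ) = 75·(1.19)/(0.815)

Z_L ≈ 109 Ω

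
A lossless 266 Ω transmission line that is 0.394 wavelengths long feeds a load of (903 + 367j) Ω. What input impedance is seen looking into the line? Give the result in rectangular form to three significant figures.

Z_in ≈ 127 + j239 Ω

βl = 2π × 0.394 = 142°
tan(βl) = tan(142°) = -0.786
Z_in = Z_0·(Z_L + jZ_0·tanβl)/(Z_0 + jZ_L·tanβl)
     = 266·(903 + j158)/(554 − j710)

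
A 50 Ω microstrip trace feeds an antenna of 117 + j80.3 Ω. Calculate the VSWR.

VSWR ≈ 3.59

Γ = (Z_L − Z_0)/(Z_L + Z_0) = (67 + j80.3)/(167 + j80.3)
|Γ| = 105/185 = 0.564
VSWR = (1 + |Γ|)/(1 − |Γ|) = 1.56/0.436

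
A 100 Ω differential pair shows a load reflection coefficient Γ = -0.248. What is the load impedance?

Z_L ≈ 60.3 Ω

Z_L = Z_0·(1 + Γ)/(1 − Γ) = 100·(0.752)/(1.25)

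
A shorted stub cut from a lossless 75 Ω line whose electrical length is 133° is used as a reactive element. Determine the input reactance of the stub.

tan(βl) = -1.07
For a shorted stub, Z_in = jZ_0·tan(βl)

X_in ≈ -80.4 Ω (capacitive)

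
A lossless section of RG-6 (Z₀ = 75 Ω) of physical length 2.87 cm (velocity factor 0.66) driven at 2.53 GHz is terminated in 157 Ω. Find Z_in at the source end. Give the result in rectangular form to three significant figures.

Z_in ≈ 54.8 + j44 Ω

λ = v/f = 0.66·c / 2.53 GHz = 0.0783 m
βl = 2π·l/λ = 2π × 0.367 = 132°
tan(βl) = tan(132°) = -1.11
Z_in = Z_0·(Z_L + jZ_0·tanβl)/(Z_0 + jZ_L·tanβl)
     = 75·(157 − j83.2)/(75 − j174)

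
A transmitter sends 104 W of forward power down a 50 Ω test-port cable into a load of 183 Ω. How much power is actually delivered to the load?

Γ = (183 − 50)/(183 + 50) = 0.571
|Γ|² = 0.326
P_refl = |Γ|²·P_inc = 33.9 W, P_del = (1 − |Γ|²)·P_inc = 70.1 W

P_delivered ≈ 70.1 W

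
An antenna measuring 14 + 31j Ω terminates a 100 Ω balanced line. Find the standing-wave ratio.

VSWR ≈ 7.84

Γ = (Z_L − Z_0)/(Z_L + Z_0) = (-86 + j31)/(114 + j31)
|Γ| = 91.4/118 = 0.774
VSWR = (1 + |Γ|)/(1 − |Γ|) = 1.77/0.226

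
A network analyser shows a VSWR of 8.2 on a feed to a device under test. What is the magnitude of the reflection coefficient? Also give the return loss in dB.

|Γ| = (S − 1)/(S + 1) = (8.2 − 1)/(8.2 + 1) = 7.2/9.2
RL = −20·log₁₀|Γ| = −20·log₁₀(0.783)

|Γ| ≈ 0.783; return loss ≈ 2.13 dB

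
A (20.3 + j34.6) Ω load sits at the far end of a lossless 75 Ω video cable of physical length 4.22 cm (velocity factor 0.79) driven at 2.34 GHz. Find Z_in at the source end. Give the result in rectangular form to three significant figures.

λ = v/f = 0.79·c / 2.34 GHz = 0.101 m
βl = 2π·l/λ = 2π × 0.417 = 150°
tan(βl) = tan(150°) = -0.577
Z_in = Z_0·(Z_L + jZ_0·tanβl)/(Z_0 + jZ_L·tanβl)
     = 75·(20.3 − j8.71)/(95 − j11.7)

Z_in ≈ 16.6 − j4.82 Ω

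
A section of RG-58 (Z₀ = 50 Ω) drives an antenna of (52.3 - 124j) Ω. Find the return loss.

Γ = (2.3 − j124)/(102.3 − j124), |Γ| = 0.772
RL = −20·log₁₀|Γ| = −20·log₁₀(0.772)

RL ≈ 2.25 dB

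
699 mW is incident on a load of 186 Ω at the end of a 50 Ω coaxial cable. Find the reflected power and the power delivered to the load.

Γ = (186 − 50)/(186 + 50) = 0.576
|Γ|² = 0.332
P_refl = |Γ|²·P_inc = 232 mW, P_del = (1 − |Γ|²)·P_inc = 467 mW

P_reflected ≈ 232 mW; P_delivered ≈ 467 mW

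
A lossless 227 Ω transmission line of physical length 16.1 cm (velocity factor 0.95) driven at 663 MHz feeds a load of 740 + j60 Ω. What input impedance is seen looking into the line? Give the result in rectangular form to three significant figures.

λ = v/f = 0.95·c / 663 MHz = 0.43 m
βl = 2π·l/λ = 2π × 0.375 = 135°
tan(βl) = tan(135°) = -1.01
Z_in = Z_0·(Z_L + jZ_0·tanβl)/(Z_0 + jZ_L·tanβl)
     = 227·(740 − j168)/(287 − j744)

Z_in ≈ 121 + j179 Ω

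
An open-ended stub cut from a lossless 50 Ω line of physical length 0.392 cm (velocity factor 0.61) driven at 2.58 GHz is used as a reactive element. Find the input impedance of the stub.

λ = v/f = 0.61·c / 2.58 GHz = 0.0709 m
βl = 2π·l/λ = 2π × 0.0553 = 19.9°
tan(βl) = 0.362
For an open-ended stub, Z_in = −jZ_0·cot(βl) = −jZ_0/tan(βl)

Z_in ≈ −j138 Ω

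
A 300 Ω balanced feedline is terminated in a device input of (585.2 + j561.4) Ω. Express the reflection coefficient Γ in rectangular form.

Γ = (Z_L − Z_0)/(Z_L + Z_0) = (285.2 + j561.4)/(885.2 + j561.4)

Γ ≈ 0.517 + j0.307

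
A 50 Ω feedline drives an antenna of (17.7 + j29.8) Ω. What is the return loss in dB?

Γ = (-32.3 + j29.8)/(67.7 + j29.8), |Γ| = 0.594
RL = −20·log₁₀|Γ| = −20·log₁₀(0.594)

RL ≈ 4.52 dB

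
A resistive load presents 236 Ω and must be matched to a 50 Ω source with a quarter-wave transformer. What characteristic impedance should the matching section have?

Z_qwt = √(Z_0·R_L) = √(50 × 236) = √11800

Z_qwt ≈ 109 Ω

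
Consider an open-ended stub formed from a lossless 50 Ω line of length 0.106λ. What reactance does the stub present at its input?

X_in ≈ -63.6 Ω (capacitive)

βl = 2π × 0.106 = 38.2°
tan(βl) = 0.786
For an open-ended stub, Z_in = −jZ_0·cot(βl) = −jZ_0/tan(βl)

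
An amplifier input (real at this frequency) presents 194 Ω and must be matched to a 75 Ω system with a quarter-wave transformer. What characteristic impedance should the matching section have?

Z_qwt = √(Z_0·R_L) = √(75 × 194) = √14550

Z_qwt ≈ 121 Ω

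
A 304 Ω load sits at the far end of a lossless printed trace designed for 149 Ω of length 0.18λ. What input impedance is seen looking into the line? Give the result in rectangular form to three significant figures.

Z_in ≈ 84.7 − j50.6 Ω

βl = 2π × 0.18 = 64.8°
tan(βl) = tan(64.8°) = 2.13
Z_in = Z_0·(Z_L + jZ_0·tanβl)/(Z_0 + jZ_L·tanβl)
     = 149·(304 + j317)/(149 + j646)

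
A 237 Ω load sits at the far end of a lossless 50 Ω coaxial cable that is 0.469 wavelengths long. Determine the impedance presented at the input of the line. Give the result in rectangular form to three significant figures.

βl = 2π × 0.469 = 169°
tan(βl) = tan(169°) = -0.197
Z_in = Z_0·(Z_L + jZ_0·tanβl)/(Z_0 + jZ_L·tanβl)
     = 50·(237 − j9.86)/(50 − j46.8)

Z_in ≈ 131 + j113 Ω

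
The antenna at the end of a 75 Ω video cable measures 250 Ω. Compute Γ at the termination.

Γ = (Z_L − Z_0)/(Z_L + Z_0) = (250 − 75)/(250 + 75) = 175/325

Γ = 0.538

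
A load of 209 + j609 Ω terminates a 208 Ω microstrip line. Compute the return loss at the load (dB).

RL ≈ 1.67 dB

Γ = (1 + j609)/(417 + j609), |Γ| = 0.825
RL = −20·log₁₀|Γ| = −20·log₁₀(0.825)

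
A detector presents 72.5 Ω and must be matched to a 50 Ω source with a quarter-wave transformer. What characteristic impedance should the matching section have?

Z_qwt = √(Z_0·R_L) = √(50 × 72.5) = √3625

Z_qwt ≈ 60.2 Ω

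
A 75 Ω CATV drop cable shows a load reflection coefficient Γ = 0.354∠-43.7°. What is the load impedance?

Z_L = Z_0·(1 + Γ)/(1 − Γ) = 75·(1.26 − j0.245)/(0.744 + j0.245)

Z_L ≈ 107 − j59.8 Ω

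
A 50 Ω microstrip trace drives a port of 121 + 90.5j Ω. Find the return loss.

Γ = (71 + j90.5)/(171 + j90.5), |Γ| = 0.595
RL = −20·log₁₀|Γ| = −20·log₁₀(0.595)

RL ≈ 4.52 dB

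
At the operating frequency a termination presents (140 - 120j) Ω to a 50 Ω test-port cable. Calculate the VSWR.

Γ = (Z_L − Z_0)/(Z_L + Z_0) = (90 − j120)/(190 − j120)
|Γ| = 150/225 = 0.667
VSWR = (1 + |Γ|)/(1 − |Γ|) = 1.67/0.333

VSWR ≈ 5.01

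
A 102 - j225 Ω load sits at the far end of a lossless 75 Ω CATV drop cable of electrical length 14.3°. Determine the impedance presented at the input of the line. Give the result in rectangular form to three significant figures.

Z_in ≈ 33.6 − j123 Ω

tan(βl) = tan(14.3°) = 0.255
Z_in = Z_0·(Z_L + jZ_0·tanβl)/(Z_0 + jZ_L·tanβl)
     = 75·(102 − j206)/(132 + j26)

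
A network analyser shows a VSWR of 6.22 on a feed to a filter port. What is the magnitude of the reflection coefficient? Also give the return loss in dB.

|Γ| ≈ 0.723; return loss ≈ 2.82 dB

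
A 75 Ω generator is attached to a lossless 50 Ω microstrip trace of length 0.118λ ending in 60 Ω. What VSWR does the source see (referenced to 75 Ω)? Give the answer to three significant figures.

VSWR ≈ 1.54

βl = 2π × 0.118 = 42.5°
tan(βl) = 0.916
Z_in = Z_0·(Z_L + jZ_0·tanβl)/(Z_0 + jZ_L·tanβl) = 50 − j9.13 Ω
Γ_s = (Z_in − Z_s)/(Z_in + Z_s) = (-25 − j9.13)/(125 − j9.13), |Γ_s| = 0.213
VSWR = (1 + |Γ_s|)/(1 − |Γ_s|)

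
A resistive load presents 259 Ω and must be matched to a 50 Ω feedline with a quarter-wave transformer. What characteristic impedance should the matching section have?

Z_qwt ≈ 114 Ω

Z_qwt = √(Z_0·R_L) = √(50 × 259) = √12950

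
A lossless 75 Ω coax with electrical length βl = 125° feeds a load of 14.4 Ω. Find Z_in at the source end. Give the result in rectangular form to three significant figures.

Z_in ≈ 40.7 − j95.9 Ω

tan(βl) = tan(125°) = -1.43
Z_in = Z_0·(Z_L + jZ_0·tanβl)/(Z_0 + jZ_L·tanβl)
     = 75·(14.4 − j107)/(75 − j20.6)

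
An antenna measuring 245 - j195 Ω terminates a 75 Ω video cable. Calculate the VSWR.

Γ = (Z_L − Z_0)/(Z_L + Z_0) = (170 − j195)/(320 − j195)
|Γ| = 259/375 = 0.69
VSWR = (1 + |Γ|)/(1 − |Γ|) = 1.69/0.31

VSWR ≈ 5.46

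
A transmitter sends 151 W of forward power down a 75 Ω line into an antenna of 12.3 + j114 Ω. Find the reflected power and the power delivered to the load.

|Γ| = |(-62.7 + j114)/(87.3 + j114)| = 0.906
|Γ|² = 0.821
P_refl = |Γ|²·P_inc = 124 W, P_del = (1 − |Γ|²)·P_inc = 27 W

P_reflected ≈ 124 W; P_delivered ≈ 27 W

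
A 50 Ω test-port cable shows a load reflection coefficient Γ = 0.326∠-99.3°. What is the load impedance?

Z_L = Z_0·(1 + Γ)/(1 − Γ) = 50·(0.947 − j0.322)/(1.05 + j0.322)

Z_L ≈ 36.9 − j26.6 Ω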